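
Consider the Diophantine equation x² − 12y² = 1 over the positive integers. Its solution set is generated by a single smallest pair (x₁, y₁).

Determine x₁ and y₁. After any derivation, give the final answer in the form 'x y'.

7 2

[3; 2,6] for √12; ℓ=2 ⇒ convergent index 1
a_0=3:  p_0=3·1+0=3,  q_0=3·0+1=1
a_1=2:  p_1=2·3+1=7,  q_1=2·1+0=2
(x₁, y₁) = (7, 2);  7² − 12·2² = 1 ✓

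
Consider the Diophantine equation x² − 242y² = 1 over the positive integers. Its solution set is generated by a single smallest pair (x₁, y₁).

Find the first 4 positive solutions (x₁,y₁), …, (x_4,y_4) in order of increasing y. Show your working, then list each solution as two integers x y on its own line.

19601 1260
768398401 49394520
30122754096401 1936363971780
1180872205318713601 75909340372325040

√242 = [15; 1,1,3,1,14,1,3,1,1,30, …], period ℓ=10 (even) → k=9
i=0: a=15 ⇒ p=15, q=1
i=1: a=1 ⇒ p=16, q=1
…
i=4: a=1 ⇒ p=140, q=9
…
i=6: a=1 ⇒ p=2209, q=142
i=7: a=3 ⇒ p=8696, q=559
i=8: a=1 ⇒ p=10905, q=701
i=9: a=1 ⇒ p=19601, q=1260
→ (19601, 1260).  Check: 19601²=384199201, 242·1260²=384199200, difference 1.
k=2:  x_2 = 19601·19601+242·1260·1260 = 768398401,  y_2 = 19601·1260+1260·19601 = 49394520
k=3:  x_3 = 19601·768398401+242·1260·49394520 = 30122754096401,  y_3 = 19601·49394520+1260·768398401 = 1936363971780
k=4:  x_4 = 19601·30122754096401+242·1260·1936363971780 = 1180872205318713601,  y_4 = 19601·1936363971780+1260·30122754096401 = 75909340372325040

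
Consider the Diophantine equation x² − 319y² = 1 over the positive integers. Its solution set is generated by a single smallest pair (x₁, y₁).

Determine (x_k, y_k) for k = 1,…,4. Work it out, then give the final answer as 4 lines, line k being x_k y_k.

12901780 722361
332911854336799 18639485405160
8590311008090840302660 480965080021169647239
221660605515932150288251132801 12410611300231033623224965680

d=319: √d = [17; 1,6,5,1,4,…,6,1,34] (ℓ=14, even), read p_13/q_13
k=0  a_k=17  p_k/q_k = 17/1
…
k=2  a_k=6  p_k/q_k = 125/7
k=3  a_k=5  p_k/q_k = 643/36
k=4  a_k=1  p_k/q_k = 768/43
k=5  a_k=4  p_k/q_k = 3715/208
k=6  a_k=3  p_k/q_k = 11913/667
k=7  a_k=1  p_k/q_k = 15628/875
k=8  a_k=3  p_k/q_k = 58797/3292
…
k=10  a_k=1  p_k/q_k = 309613/17335
k=11  a_k=5  p_k/q_k = 1798881/100718
k=12  a_k=6  p_k/q_k = 11102899/621643
k=13  a_k=1  p_k/q_k = 12901780/722361
fundamental: x₁=12901780, y₁=722361  (since 166455927168400 − 319·521805414321 = 1)
(12901780+722361√319)^2 = 332911854336799 + 18639485405160√319
(12901780+722361√319)^3 = 8590311008090840302660 + 480965080021169647239√319
(12901780+722361√319)^4 = 221660605515932150288251132801 + 12410611300231033623224965680√319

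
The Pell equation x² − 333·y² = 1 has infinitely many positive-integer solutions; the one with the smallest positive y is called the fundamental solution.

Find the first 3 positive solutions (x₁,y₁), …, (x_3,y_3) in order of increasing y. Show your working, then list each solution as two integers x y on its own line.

√333 = [18; 4,36, …], period ℓ=2 (even) → k=1
k=0  a_k=18  p_k/q_k = 18/1
k=1  a_k=4  p_k/q_k = 73/4
(x₁, y₁) = (73, 4);  73² − 333·4² = 1 ✓
n=2: (73,4)∘(73,4) = (73·73+333·4·4, 73·4+4·73) = (10657,584)
n=3: (10657,584)∘(73,4) = (73·10657+333·4·584, 73·584+4·10657) = (1555849,85260)

73 4
10657 584
1555849 85260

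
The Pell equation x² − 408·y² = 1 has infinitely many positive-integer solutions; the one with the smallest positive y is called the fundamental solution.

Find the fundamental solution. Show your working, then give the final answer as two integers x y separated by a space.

101 5

d=408: √d = [20; 5,40] (ℓ=2, even), read p_1/q_1
k=0  a_k=20  p_k/q_k = 20/1
k=1  a_k=5  p_k/q_k = 101/5
→ (101, 5).  Check: 101²=10201, 408·5²=10200, difference 1.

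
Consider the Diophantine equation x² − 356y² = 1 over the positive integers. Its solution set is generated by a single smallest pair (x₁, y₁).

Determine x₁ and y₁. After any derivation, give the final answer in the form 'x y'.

√356 → a₀=18, period (1,6,1,1,2,…,6,1,36); ℓ=14 even so k=13
k=0  a_k=18  p_k/q_k = 18/1
…
k=2  a_k=6  p_k/q_k = 132/7
k=3  a_k=1  p_k/q_k = 151/8
k=4  a_k=1  p_k/q_k = 283/15
k=5  a_k=2  p_k/q_k = 717/38
…
k=11  a_k=1  p_k/q_k = 66019/3499
k=12  a_k=6  p_k/q_k = 433982/23001
k=13  a_k=1  p_k/q_k = 500001/26500
fundamental: x₁=500001, y₁=26500  (since 250001000001 − 356·702250000 = 1)

500001 26500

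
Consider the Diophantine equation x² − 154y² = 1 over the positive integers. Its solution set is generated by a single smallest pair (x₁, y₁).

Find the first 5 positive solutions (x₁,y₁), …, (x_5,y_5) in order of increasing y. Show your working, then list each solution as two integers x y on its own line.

21295 1716
906954049 73084440
38627172925615 3112666297884
1645131293994988801 132568457553795120
70066141772619400108975 5646090604103467862916

√154 → a₀=12, period (2,2,3,1,2,1,3,2,2,24); ℓ=10 even so k=9
k=0  a_k=12  p_k/q_k = 12/1
k=1  a_k=2  p_k/q_k = 25/2
…
k=3  a_k=3  p_k/q_k = 211/17
k=4  a_k=1  p_k/q_k = 273/22
k=5  a_k=2  p_k/q_k = 757/61
k=6  a_k=1  p_k/q_k = 1030/83
…
k=8  a_k=2  p_k/q_k = 8724/703
k=9  a_k=2  p_k/q_k = 21295/1716
→ (21295, 1716).  Check: 21295²=453477025, 154·1716²=453477024, difference 1.
(x_2, y_2) = (21295·21295 + 154·1716·1716, 21295·1716 + 1716·21295) = (906954049, 73084440)
(x_3, y_3) = (21295·906954049 + 154·1716·73084440, 21295·73084440 + 1716·906954049) = (38627172925615, 3112666297884)
(x_4, y_4) = (21295·38627172925615 + 154·1716·3112666297884, 21295·3112666297884 + 1716·38627172925615) = (1645131293994988801, 132568457553795120)
(x_5, y_5) = (21295·1645131293994988801 + 154·1716·132568457553795120, 21295·132568457553795120 + 1716·1645131293994988801) = (70066141772619400108975, 5646090604103467862916)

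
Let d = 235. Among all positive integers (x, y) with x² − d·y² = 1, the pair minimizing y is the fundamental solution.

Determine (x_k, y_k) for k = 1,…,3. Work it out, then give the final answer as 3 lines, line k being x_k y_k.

46 3
4231 276
389206 25389

√235 = [15; 3,30, …], period ℓ=2 (even) → k=1
a_0=15:  p_0=15·1+0=15,  q_0=15·0+1=1
a_1=3:  p_1=3·15+1=46,  q_1=3·1+0=3
(x₁, y₁) = (46, 3);  46² − 235·3² = 1 ✓
(46+3√235)^2 = 4231 + 276√235
(46+3√235)^3 = 389206 + 25389√235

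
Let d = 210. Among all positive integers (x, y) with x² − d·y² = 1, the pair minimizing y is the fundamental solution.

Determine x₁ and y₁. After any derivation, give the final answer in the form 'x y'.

29 2

[14; 2,28] for √210; ℓ=2 ⇒ convergent index 1
step 0: (14, 1)  from 14·(1,0) + (0,1)
step 1: (29, 2)  from 2·(14,1) + (1,0)
fundamental: x₁=29, y₁=2  (since 841 − 210·4 = 1)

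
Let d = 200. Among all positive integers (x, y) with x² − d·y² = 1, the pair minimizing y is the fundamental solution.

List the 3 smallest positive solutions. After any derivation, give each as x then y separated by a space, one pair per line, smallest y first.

√200 = [14; 7,28, …], period ℓ=2 (even) → k=1
k=0  a_k=14  p_k/q_k = 14/1
k=1  a_k=7  p_k/q_k = 99/7
(x₁, y₁) = (99, 7);  99² − 200·7² = 1 ✓
n=2: (99,7)∘(99,7) = (99·99+200·7·7, 99·7+7·99) = (19601,1386)
n=3: (19601,1386)∘(99,7) = (99·19601+200·7·1386, 99·1386+7·19601) = (3880899,274421)

99 7
19601 1386
3880899 274421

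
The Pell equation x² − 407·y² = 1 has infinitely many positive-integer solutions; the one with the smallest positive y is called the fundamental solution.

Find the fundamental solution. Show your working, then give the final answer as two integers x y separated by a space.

2663 132

d=407: √d = [20; 5,1,2,1,5,40] (ℓ=6, even), read p_5/q_5
step 0: (20, 1)  from 20·(1,0) + (0,1)
step 1: (101, 5)  from 5·(20,1) + (1,0)
step 2: (121, 6)  from 1·(101,5) + (20,1)
step 3: (343, 17)  from 2·(121,6) + (101,5)
step 4: (464, 23)  from 1·(343,17) + (121,6)
step 5: (2663, 132)  from 5·(464,23) + (343,17)
→ (2663, 132).  Check: 2663²=7091569, 407·132²=7091568, difference 1.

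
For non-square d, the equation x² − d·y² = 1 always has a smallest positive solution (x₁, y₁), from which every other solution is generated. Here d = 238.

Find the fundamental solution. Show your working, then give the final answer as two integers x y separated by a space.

11663 756

d=238: √d = [15; 2,2,1,14,1,2,2,30] (ℓ=8, even), read p_7/q_7
step 0: (15, 1)  from 15·(1,0) + (0,1)
…
step 2: (77, 5)  from 2·(31,2) + (15,1)
step 3: (108, 7)  from 1·(77,5) + (31,2)
…
step 5: (1697, 110)  from 1·(1589,103) + (108,7)
step 6: (4983, 323)  from 2·(1697,110) + (1589,103)
step 7: (11663, 756)  from 2·(4983,323) + (1697,110)
fundamental: x₁=11663, y₁=756  (since 136025569 − 238·571536 = 1)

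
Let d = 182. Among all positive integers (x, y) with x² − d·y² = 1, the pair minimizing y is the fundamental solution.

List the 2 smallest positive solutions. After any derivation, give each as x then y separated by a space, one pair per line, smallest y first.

27 2
1457 108

d=182: √d = [13; 2,26] (ℓ=2, even), read p_1/q_1
i=0: a=13 ⇒ p=13, q=1
i=1: a=2 ⇒ p=27, q=2
fundamental: x₁=27, y₁=2  (since 729 − 182·4 = 1)
(x_2, y_2) = (27·27 + 182·2·2, 27·2 + 2·27) = (1457, 108)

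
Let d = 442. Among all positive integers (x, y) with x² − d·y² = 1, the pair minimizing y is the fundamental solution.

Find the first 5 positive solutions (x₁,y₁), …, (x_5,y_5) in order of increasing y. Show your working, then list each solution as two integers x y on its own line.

[21; 42] for √442; ℓ=1 ⇒ convergent index 1
step 0: (21, 1)  from 21·(1,0) + (0,1)
step 1: (883, 42)  from 42·(21,1) + (1,0)
→ (883, 42).  Check: 883²=779689, 442·42²=779688, difference 1.
k=2:  x_2 = 883·883+442·42·42 = 1559377,  y_2 = 883·42+42·883 = 74172
k=3:  x_3 = 883·1559377+442·42·74172 = 2753858899,  y_3 = 883·74172+42·1559377 = 130987710
k=4:  x_4 = 883·2753858899+442·42·130987710 = 4863313256257,  y_4 = 883·130987710+42·2753858899 = 231324221688
k=5:  x_5 = 883·4863313256257+442·42·231324221688 = 8588608456690963,  y_5 = 883·231324221688+42·4863313256257 = 408518444513298

883 42
1559377 74172
2753858899 130987710
4863313256257 231324221688
8588608456690963 408518444513298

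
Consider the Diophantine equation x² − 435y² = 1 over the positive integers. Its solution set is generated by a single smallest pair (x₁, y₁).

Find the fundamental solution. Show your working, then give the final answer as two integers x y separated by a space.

146 7

√435 = [20; 1,5,1,40, …], period ℓ=4 (even) → k=3
k=0  a_k=20  p_k/q_k = 20/1
k=1  a_k=1  p_k/q_k = 21/1
k=2  a_k=5  p_k/q_k = 125/6
k=3  a_k=1  p_k/q_k = 146/7
(x₁, y₁) = (146, 7);  146² − 435·7² = 1 ✓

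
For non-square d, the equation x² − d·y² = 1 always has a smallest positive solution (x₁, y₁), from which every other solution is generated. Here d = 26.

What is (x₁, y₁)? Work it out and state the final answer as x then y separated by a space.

51 10

d=26: √d = [5; 10] (ℓ=1, odd), read p_1/q_1
step 0: (5, 1)  from 5·(1,0) + (0,1)
step 1: (51, 10)  from 10·(5,1) + (1,0)
fundamental: x₁=51, y₁=10  (since 2601 − 26·100 = 1)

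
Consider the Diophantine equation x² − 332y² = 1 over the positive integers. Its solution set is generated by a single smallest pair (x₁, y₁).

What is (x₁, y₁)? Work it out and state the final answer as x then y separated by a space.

13447 738

d=332: √d = [18; 4,1,1,8,1,1,4,36] (ℓ=8, even), read p_7/q_7
step 0: (18, 1)  from 18·(1,0) + (0,1)
step 1: (73, 4)  from 4·(18,1) + (1,0)
…
step 6: (2970, 163)  from 1·(1567,86) + (1403,77)
step 7: (13447, 738)  from 4·(2970,163) + (1567,86)
(x₁, y₁) = (13447, 738);  13447² − 332·738² = 1 ✓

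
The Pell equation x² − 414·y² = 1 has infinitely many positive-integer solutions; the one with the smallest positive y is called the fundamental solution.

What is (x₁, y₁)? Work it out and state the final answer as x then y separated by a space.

√414 → a₀=20, period (2,1,7,2,7,1,2,40); ℓ=8 even so k=7
a_0=20:  p_0=20·1+0=20,  q_0=20·0+1=1
…
a_2=1:  p_2=1·41+20=61,  q_2=1·2+1=3
…
a_5=7:  p_5=7·997+468=7447,  q_5=7·49+23=366
a_6=1:  p_6=1·7447+997=8444,  q_6=1·366+49=415
a_7=2:  p_7=2·8444+7447=24335,  q_7=2·415+366=1196
→ (24335, 1196).  Check: 24335²=592192225, 414·1196²=592192224, difference 1.

24335 1196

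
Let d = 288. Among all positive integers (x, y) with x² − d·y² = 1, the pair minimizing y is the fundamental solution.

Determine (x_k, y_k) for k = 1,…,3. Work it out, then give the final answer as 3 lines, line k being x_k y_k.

√288 → a₀=16, period (1,32); ℓ=2 even so k=1
i=0: a=16 ⇒ p=16, q=1
i=1: a=1 ⇒ p=17, q=1
(x₁, y₁) = (17, 1);  17² − 288·1² = 1 ✓
k=2:  x_2 = 17·17+288·1·1 = 577,  y_2 = 17·1+1·17 = 34
k=3:  x_3 = 17·577+288·1·34 = 19601,  y_3 = 17·34+1·577 = 1155

17 1
577 34
19601 1155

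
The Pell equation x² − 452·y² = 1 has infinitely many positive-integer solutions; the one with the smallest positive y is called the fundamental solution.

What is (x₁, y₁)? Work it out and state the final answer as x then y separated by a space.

1204353 56648

√452 = [21; 3,1,5,3,10,3,5,1,3,42, …], period ℓ=10 (even) → k=9
step 0: (21, 1)  from 21·(1,0) + (0,1)
…
step 3: (489, 23)  from 5·(85,4) + (64,3)
…
step 8: (313483, 14745)  from 1·(263904,12413) + (49579,2332)
step 9: (1204353, 56648)  from 3·(313483,14745) + (263904,12413)
→ (1204353, 56648).  Check: 1204353²=1450466148609, 452·56648²=1450466148608, difference 1.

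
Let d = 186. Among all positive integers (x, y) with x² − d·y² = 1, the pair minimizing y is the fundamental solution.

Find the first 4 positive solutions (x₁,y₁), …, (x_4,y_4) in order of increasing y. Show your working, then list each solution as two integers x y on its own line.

d=186: √d = [13; 1,1,1,3,4,3,1,1,1,26] (ℓ=10, even), read p_9/q_9
step 0: (13, 1)  from 13·(1,0) + (0,1)
step 1: (14, 1)  from 1·(13,1) + (1,0)
step 2: (27, 2)  from 1·(14,1) + (13,1)
…
step 4: (150, 11)  from 3·(41,3) + (27,2)
step 5: (641, 47)  from 4·(150,11) + (41,3)
step 6: (2073, 152)  from 3·(641,47) + (150,11)
step 7: (2714, 199)  from 1·(2073,152) + (641,47)
step 8: (4787, 351)  from 1·(2714,199) + (2073,152)
step 9: (7501, 550)  from 1·(4787,351) + (2714,199)
(x₁, y₁) = (7501, 550);  7501² − 186·550² = 1 ✓
(x_2, y_2) = (7501·7501 + 186·550·550, 7501·550 + 550·7501) = (112530001, 8251100)
(x_3, y_3) = (7501·112530001 + 186·550·8251100, 7501·8251100 + 550·112530001) = (1688175067501, 123783001650)
(x_4, y_4) = (7501·1688175067501 + 186·550·123783001650, 7501·123783001650 + 550·1688175067501) = (25326002250120001, 1856992582502200)

7501 550
112530001 8251100
1688175067501 123783001650
25326002250120001 1856992582502200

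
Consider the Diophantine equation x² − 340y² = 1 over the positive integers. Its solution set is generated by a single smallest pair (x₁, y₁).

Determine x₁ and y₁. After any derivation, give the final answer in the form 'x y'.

285769 15498

d=340: √d = [18; 2,3,1,1,1,…,3,2,36] (ℓ=14, even), read p_13/q_13
a_0=18:  p_0=18·1+0=18,  q_0=18·0+1=1
a_1=2:  p_1=2·18+1=37,  q_1=2·1+0=2
a_2=3:  p_2=3·37+18=129,  q_2=3·2+1=7
a_3=1:  p_3=1·129+37=166,  q_3=1·7+2=9
a_4=1:  p_4=1·166+129=295,  q_4=1·9+7=16
a_5=1:  p_5=1·295+166=461,  q_5=1·16+9=25
a_6=1:  p_6=1·461+295=756,  q_6=1·25+16=41
…
a_8=1:  p_8=1·6509+756=7265,  q_8=1·353+41=394
a_9=1:  p_9=1·7265+6509=13774,  q_9=1·394+353=747
a_10=1:  p_10=1·13774+7265=21039,  q_10=1·747+394=1141
a_11=1:  p_11=1·21039+13774=34813,  q_11=1·1141+747=1888
a_12=3:  p_12=3·34813+21039=125478,  q_12=3·1888+1141=6805
a_13=2:  p_13=2·125478+34813=285769,  q_13=2·6805+1888=15498
(x₁, y₁) = (285769, 15498);  285769² − 340·15498² = 1 ✓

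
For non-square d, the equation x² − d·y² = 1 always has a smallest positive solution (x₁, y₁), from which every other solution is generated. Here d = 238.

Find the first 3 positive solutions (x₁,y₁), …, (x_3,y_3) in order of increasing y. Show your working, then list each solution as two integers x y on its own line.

√238 → a₀=15, period (2,2,1,14,1,2,2,30); ℓ=8 even so k=7
a_0=15:  p_0=15·1+0=15,  q_0=15·0+1=1
a_1=2:  p_1=2·15+1=31,  q_1=2·1+0=2
…
a_5=1:  p_5=1·1589+108=1697,  q_5=1·103+7=110
a_6=2:  p_6=2·1697+1589=4983,  q_6=2·110+103=323
a_7=2:  p_7=2·4983+1697=11663,  q_7=2·323+110=756
fundamental: x₁=11663, y₁=756  (since 136025569 − 238·571536 = 1)
k=2:  x_2 = 11663·11663+238·756·756 = 272051137,  y_2 = 11663·756+756·11663 = 17634456
k=3:  x_3 = 11663·272051137+238·756·17634456 = 6345864809999,  y_3 = 11663·17634456+756·272051137 = 411341319900

11663 756
272051137 17634456
6345864809999 411341319900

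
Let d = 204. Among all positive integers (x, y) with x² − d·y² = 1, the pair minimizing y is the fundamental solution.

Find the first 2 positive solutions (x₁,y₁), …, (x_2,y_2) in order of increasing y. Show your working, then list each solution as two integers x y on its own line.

[14; 3,1,1,6,1,1,3,28] for √204; ℓ=8 ⇒ convergent index 7
k=0  a_k=14  p_k/q_k = 14/1
…
k=5  a_k=1  p_k/q_k = 757/53
k=6  a_k=1  p_k/q_k = 1414/99
k=7  a_k=3  p_k/q_k = 4999/350
(x₁, y₁) = (4999, 350);  4999² − 204·350² = 1 ✓
k=2:  x_2 = 4999·4999+204·350·350 = 49980001,  y_2 = 4999·350+350·4999 = 3499300

4999 350
49980001 3499300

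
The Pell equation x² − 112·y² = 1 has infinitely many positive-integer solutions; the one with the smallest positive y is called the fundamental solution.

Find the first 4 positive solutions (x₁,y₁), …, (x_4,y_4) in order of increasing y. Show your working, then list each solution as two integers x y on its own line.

127 12
32257 3048
8193151 774180
2081028097 196638672

√112 = [10; 1,1,2,1,1,20, …], period ℓ=6 (even) → k=5
i=0: a=10 ⇒ p=10, q=1
…
i=4: a=1 ⇒ p=74, q=7
i=5: a=1 ⇒ p=127, q=12
fundamental: x₁=127, y₁=12  (since 16129 − 112·144 = 1)
n=2: (127,12)∘(127,12) = (127·127+112·12·12, 127·12+12·127) = (32257,3048)
n=3: (32257,3048)∘(127,12) = (127·32257+112·12·3048, 127·3048+12·32257) = (8193151,774180)
n=4: (8193151,774180)∘(127,12) = (127·8193151+112·12·774180, 127·774180+12·8193151) = (2081028097,196638672)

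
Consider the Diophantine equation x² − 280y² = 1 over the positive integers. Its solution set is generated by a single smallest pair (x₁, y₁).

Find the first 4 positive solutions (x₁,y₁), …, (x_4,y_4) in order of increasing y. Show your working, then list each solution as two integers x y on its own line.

251 15
126001 7530
63252251 3780045
31752504001 1897575060

√280 → a₀=16, period (1,2,1,2,1,32); ℓ=6 even so k=5
k=0  a_k=16  p_k/q_k = 16/1
…
k=2  a_k=2  p_k/q_k = 50/3
k=3  a_k=1  p_k/q_k = 67/4
k=4  a_k=2  p_k/q_k = 184/11
k=5  a_k=1  p_k/q_k = 251/15
(x₁, y₁) = (251, 15);  251² − 280·15² = 1 ✓
(x_2, y_2) = (251·251 + 280·15·15, 251·15 + 15·251) = (126001, 7530)
(x_3, y_3) = (251·126001 + 280·15·7530, 251·7530 + 15·126001) = (63252251, 3780045)
(x_4, y_4) = (251·63252251 + 280·15·3780045, 251·3780045 + 15·63252251) = (31752504001, 1897575060)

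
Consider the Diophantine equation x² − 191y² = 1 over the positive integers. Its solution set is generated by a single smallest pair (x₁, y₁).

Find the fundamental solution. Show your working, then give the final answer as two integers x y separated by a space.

d=191: √d = [13; 1,4,1,1,3,…,4,1,26] (ℓ=16, even), read p_15/q_15
a_0=13:  p_0=13·1+0=13,  q_0=13·0+1=1
a_1=1:  p_1=1·13+1=14,  q_1=1·1+0=1
a_2=4:  p_2=4·14+13=69,  q_2=4·1+1=5
a_3=1:  p_3=1·69+14=83,  q_3=1·5+1=6
a_4=1:  p_4=1·83+69=152,  q_4=1·6+5=11
a_5=3:  p_5=3·152+83=539,  q_5=3·11+6=39
a_6=2:  p_6=2·539+152=1230,  q_6=2·39+11=89
a_7=2:  p_7=2·1230+539=2999,  q_7=2·89+39=217
a_8=13:  p_8=13·2999+1230=40217,  q_8=13·217+89=2910
a_9=2:  p_9=2·40217+2999=83433,  q_9=2·2910+217=6037
a_10=2:  p_10=2·83433+40217=207083,  q_10=2·6037+2910=14984
a_11=3:  p_11=3·207083+83433=704682,  q_11=3·14984+6037=50989
a_12=1:  p_12=1·704682+207083=911765,  q_12=1·50989+14984=65973
a_13=1:  p_13=1·911765+704682=1616447,  q_13=1·65973+50989=116962
a_14=4:  p_14=4·1616447+911765=7377553,  q_14=4·116962+65973=533821
a_15=1:  p_15=1·7377553+1616447=8994000,  q_15=1·533821+116962=650783
→ (8994000, 650783).  Check: 8994000²=80892036000000, 191·650783²=80892035999999, difference 1.

8994000 650783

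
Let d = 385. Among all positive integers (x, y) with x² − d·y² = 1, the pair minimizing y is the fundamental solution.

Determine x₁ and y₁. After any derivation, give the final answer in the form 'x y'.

√385 = [19; 1,1,1,1,1,…,1,1,38, …], period ℓ=16 (even) → k=15
k=0  a_k=19  p_k/q_k = 19/1
…
k=2  a_k=1  p_k/q_k = 39/2
k=3  a_k=1  p_k/q_k = 59/3
…
k=5  a_k=1  p_k/q_k = 157/8
k=6  a_k=3  p_k/q_k = 569/29
…
k=10  a_k=3  p_k/q_k = 10262/523
…
k=14  a_k=1  p_k/q_k = 59551/3035
k=15  a_k=1  p_k/q_k = 95831/4884
(x₁, y₁) = (95831, 4884);  95831² − 385·4884² = 1 ✓

95831 4884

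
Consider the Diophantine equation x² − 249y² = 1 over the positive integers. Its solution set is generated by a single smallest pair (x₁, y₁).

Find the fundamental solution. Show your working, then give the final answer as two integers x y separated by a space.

8553815 542076

d=249: √d = [15; 1,3,1,1,5,…,3,1,30] (ℓ=16, even), read p_15/q_15
k=0  a_k=15  p_k/q_k = 15/1
k=1  a_k=1  p_k/q_k = 16/1
k=2  a_k=3  p_k/q_k = 63/4
k=3  a_k=1  p_k/q_k = 79/5
k=4  a_k=1  p_k/q_k = 142/9
…
k=6  a_k=1  p_k/q_k = 931/59
k=7  a_k=3  p_k/q_k = 3582/227
…
k=9  a_k=3  p_k/q_k = 113835/7214
k=10  a_k=1  p_k/q_k = 150586/9543
k=11  a_k=5  p_k/q_k = 866765/54929
…
k=14  a_k=3  p_k/q_k = 6669699/422675
k=15  a_k=1  p_k/q_k = 8553815/542076
→ (8553815, 542076).  Check: 8553815²=73167751054225, 249·542076²=73167751054224, difference 1.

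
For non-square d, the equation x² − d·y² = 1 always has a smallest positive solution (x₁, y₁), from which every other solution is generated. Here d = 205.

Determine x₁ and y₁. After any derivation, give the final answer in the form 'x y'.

39689 2772

√205 → a₀=14, period (3,6,1,4,1,6,3,28); ℓ=8 even so k=7
step 0: (14, 1)  from 14·(1,0) + (0,1)
…
step 2: (272, 19)  from 6·(43,3) + (14,1)
…
step 6: (12614, 881)  from 6·(1847,129) + (1532,107)
step 7: (39689, 2772)  from 3·(12614,881) + (1847,129)
(x₁, y₁) = (39689, 2772);  39689² − 205·2772² = 1 ✓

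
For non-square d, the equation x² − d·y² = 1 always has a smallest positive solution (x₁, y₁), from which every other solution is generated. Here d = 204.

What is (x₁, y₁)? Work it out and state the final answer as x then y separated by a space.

√204 → a₀=14, period (3,1,1,6,1,1,3,28); ℓ=8 even so k=7
k=0  a_k=14  p_k/q_k = 14/1
k=1  a_k=3  p_k/q_k = 43/3
k=2  a_k=1  p_k/q_k = 57/4
k=3  a_k=1  p_k/q_k = 100/7
…
k=6  a_k=1  p_k/q_k = 1414/99
k=7  a_k=3  p_k/q_k = 4999/350
fundamental: x₁=4999, y₁=350  (since 24990001 − 204·122500 = 1)

4999 350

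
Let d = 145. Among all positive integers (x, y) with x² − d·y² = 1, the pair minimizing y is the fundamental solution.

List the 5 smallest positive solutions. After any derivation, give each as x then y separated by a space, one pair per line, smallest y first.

289 24
167041 13872
96549409 8017992
55805391361 4634385504
32255419657249 2678666803320

[12; 24] for √145; ℓ=1 ⇒ convergent index 1
a_0=12:  p_0=12·1+0=12,  q_0=12·0+1=1
a_1=24:  p_1=24·12+1=289,  q_1=24·1+0=24
fundamental: x₁=289, y₁=24  (since 83521 − 145·576 = 1)
(289+24√145)^2 = 167041 + 13872√145
(289+24√145)^3 = 96549409 + 8017992√145
(289+24√145)^4 = 55805391361 + 4634385504√145
(289+24√145)^5 = 32255419657249 + 2678666803320√145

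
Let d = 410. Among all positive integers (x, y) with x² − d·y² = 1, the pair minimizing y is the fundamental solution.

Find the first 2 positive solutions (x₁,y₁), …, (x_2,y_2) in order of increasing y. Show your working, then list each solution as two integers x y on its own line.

81 4
13121 648

√410 → a₀=20, period (4,40); ℓ=2 even so k=1
k=0  a_k=20  p_k/q_k = 20/1
k=1  a_k=4  p_k/q_k = 81/4
→ (81, 4).  Check: 81²=6561, 410·4²=6560, difference 1.
n=2: (81,4)∘(81,4) = (81·81+410·4·4, 81·4+4·81) = (13121,648)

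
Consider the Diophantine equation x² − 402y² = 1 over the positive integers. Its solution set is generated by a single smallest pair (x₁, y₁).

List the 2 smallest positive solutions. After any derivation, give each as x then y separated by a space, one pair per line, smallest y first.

401 20
321601 16040

d=402: √d = [20; 20,40] (ℓ=2, even), read p_1/q_1
k=0  a_k=20  p_k/q_k = 20/1
k=1  a_k=20  p_k/q_k = 401/20
fundamental: x₁=401, y₁=20  (since 160801 − 402·400 = 1)
n=2: (401,20)∘(401,20) = (401·401+402·20·20, 401·20+20·401) = (321601,16040)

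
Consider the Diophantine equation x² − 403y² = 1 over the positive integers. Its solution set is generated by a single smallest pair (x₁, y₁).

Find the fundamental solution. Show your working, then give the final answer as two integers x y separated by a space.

669878 33369

√403 → a₀=20, period (13,2,1,3,1,3,1,2,13,40); ℓ=10 even so k=9
a_0=20:  p_0=20·1+0=20,  q_0=20·0+1=1
a_1=13:  p_1=13·20+1=261,  q_1=13·1+0=13
…
a_3=1:  p_3=1·542+261=803,  q_3=1·27+13=40
a_4=3:  p_4=3·803+542=2951,  q_4=3·40+27=147
a_5=1:  p_5=1·2951+803=3754,  q_5=1·147+40=187
a_6=3:  p_6=3·3754+2951=14213,  q_6=3·187+147=708
a_7=1:  p_7=1·14213+3754=17967,  q_7=1·708+187=895
a_8=2:  p_8=2·17967+14213=50147,  q_8=2·895+708=2498
a_9=13:  p_9=13·50147+17967=669878,  q_9=13·2498+895=33369
fundamental: x₁=669878, y₁=33369  (since 448736534884 − 403·1113490161 = 1)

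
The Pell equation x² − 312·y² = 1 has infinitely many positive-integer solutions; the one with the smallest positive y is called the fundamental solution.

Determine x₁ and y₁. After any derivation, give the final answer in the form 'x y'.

53 3

√312 → a₀=17, period (1,1,1,34); ℓ=4 even so k=3
i=0: a=17 ⇒ p=17, q=1
…
i=2: a=1 ⇒ p=35, q=2
i=3: a=1 ⇒ p=53, q=3
→ (53, 3).  Check: 53²=2809, 312·3²=2808, difference 1.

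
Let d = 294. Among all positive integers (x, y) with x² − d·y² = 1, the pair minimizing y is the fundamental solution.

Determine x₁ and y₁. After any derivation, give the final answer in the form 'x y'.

[17; 6,1,4,1,6,34] for √294; ℓ=6 ⇒ convergent index 5
a_0=17:  p_0=17·1+0=17,  q_0=17·0+1=1
a_1=6:  p_1=6·17+1=103,  q_1=6·1+0=6
a_2=1:  p_2=1·103+17=120,  q_2=1·6+1=7
…
a_4=1:  p_4=1·583+120=703,  q_4=1·34+7=41
a_5=6:  p_5=6·703+583=4801,  q_5=6·41+34=280
(x₁, y₁) = (4801, 280);  4801² − 294·280² = 1 ✓

4801 280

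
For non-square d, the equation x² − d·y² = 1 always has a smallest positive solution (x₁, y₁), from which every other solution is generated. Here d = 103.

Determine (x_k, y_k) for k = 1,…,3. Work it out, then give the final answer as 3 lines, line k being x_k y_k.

227528 22419
103537981567 10201900464
47115579739725224 4642436017523565

√103 → a₀=10, period (6,1,2,1,1,9,1,1,2,1,6,20); ℓ=12 even so k=11
i=0: a=10 ⇒ p=10, q=1
…
i=6: a=9 ⇒ p=4567, q=450
…
i=10: a=1 ⇒ p=33877, q=3338
i=11: a=6 ⇒ p=227528, q=22419
(x₁, y₁) = (227528, 22419);  227528² − 103·22419² = 1 ✓
n=2: (227528,22419)∘(227528,22419) = (227528·227528+103·22419·22419, 227528·22419+22419·227528) = (103537981567,10201900464)
n=3: (103537981567,10201900464)∘(227528,22419) = (227528·103537981567+103·22419·10201900464, 227528·10201900464+22419·103537981567) = (47115579739725224,4642436017523565)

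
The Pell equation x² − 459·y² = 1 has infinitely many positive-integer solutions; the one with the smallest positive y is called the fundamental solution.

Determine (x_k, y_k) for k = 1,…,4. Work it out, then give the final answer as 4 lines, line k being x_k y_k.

499850 23331
499700044999 23324000700
499550134985000450 23317003499766669
499400269944005249820001 23310008398693414998600

√459 = [21; 2,2,1,4,21,4,1,2,2,42, …], period ℓ=10 (even) → k=9
k=0  a_k=21  p_k/q_k = 21/1
k=1  a_k=2  p_k/q_k = 43/2
k=2  a_k=2  p_k/q_k = 107/5
k=3  a_k=1  p_k/q_k = 150/7
…
k=5  a_k=21  p_k/q_k = 14997/700
k=6  a_k=4  p_k/q_k = 60695/2833
k=7  a_k=1  p_k/q_k = 75692/3533
k=8  a_k=2  p_k/q_k = 212079/9899
k=9  a_k=2  p_k/q_k = 499850/23331
→ (499850, 23331).  Check: 499850²=249850022500, 459·23331²=249850022499, difference 1.
n=2: (499850,23331)∘(499850,23331) = (499850·499850+459·23331·23331, 499850·23331+23331·499850) = (499700044999,23324000700)
n=3: (499700044999,23324000700)∘(499850,23331) = (499850·499700044999+459·23331·23324000700, 499850·23324000700+23331·499700044999) = (499550134985000450,23317003499766669)
n=4: (499550134985000450,23317003499766669)∘(499850,23331) = (499850·499550134985000450+459·23331·23317003499766669, 499850·23317003499766669+23331·499550134985000450) = (499400269944005249820001,23310008398693414998600)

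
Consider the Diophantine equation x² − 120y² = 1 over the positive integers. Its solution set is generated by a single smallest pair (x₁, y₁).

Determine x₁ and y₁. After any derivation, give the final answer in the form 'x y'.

[10; 1,20] for √120; ℓ=2 ⇒ convergent index 1
k=0  a_k=10  p_k/q_k = 10/1
k=1  a_k=1  p_k/q_k = 11/1
fundamental: x₁=11, y₁=1  (since 121 − 120·1 = 1)

11 1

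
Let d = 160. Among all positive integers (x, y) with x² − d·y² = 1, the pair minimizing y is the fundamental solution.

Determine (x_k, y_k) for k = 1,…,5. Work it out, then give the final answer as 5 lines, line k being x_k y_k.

721 57
1039681 82194
1499219281 118523691
2161873163521 170911080228
3117419602578001 246453659165085

d=160: √d = [12; 1,1,1,5,1,1,1,24] (ℓ=8, even), read p_7/q_7
k=0  a_k=12  p_k/q_k = 12/1
k=1  a_k=1  p_k/q_k = 13/1
k=2  a_k=1  p_k/q_k = 25/2
k=3  a_k=1  p_k/q_k = 38/3
k=4  a_k=5  p_k/q_k = 215/17
k=5  a_k=1  p_k/q_k = 253/20
k=6  a_k=1  p_k/q_k = 468/37
k=7  a_k=1  p_k/q_k = 721/57
→ (721, 57).  Check: 721²=519841, 160·57²=519840, difference 1.
n=2: (721,57)∘(721,57) = (721·721+160·57·57, 721·57+57·721) = (1039681,82194)
n=3: (1039681,82194)∘(721,57) = (721·1039681+160·57·82194, 721·82194+57·1039681) = (1499219281,118523691)
n=4: (1499219281,118523691)∘(721,57) = (721·1499219281+160·57·118523691, 721·118523691+57·1499219281) = (2161873163521,170911080228)
n=5: (2161873163521,170911080228)∘(721,57) = (721·2161873163521+160·57·170911080228, 721·170911080228+57·2161873163521) = (3117419602578001,246453659165085)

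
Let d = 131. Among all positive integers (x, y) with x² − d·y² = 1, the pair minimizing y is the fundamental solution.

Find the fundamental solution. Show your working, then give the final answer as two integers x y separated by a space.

√131 = [11; 2,4,11,4,2,22, …], period ℓ=6 (even) → k=5
i=0: a=11 ⇒ p=11, q=1
…
i=2: a=4 ⇒ p=103, q=9
i=3: a=11 ⇒ p=1156, q=101
i=4: a=4 ⇒ p=4727, q=413
i=5: a=2 ⇒ p=10610, q=927
(x₁, y₁) = (10610, 927);  10610² − 131·927² = 1 ✓

10610 927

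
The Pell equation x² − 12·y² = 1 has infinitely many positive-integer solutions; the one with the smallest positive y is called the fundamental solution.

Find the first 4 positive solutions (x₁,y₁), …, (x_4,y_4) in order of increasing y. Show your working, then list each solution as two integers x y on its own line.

7 2
97 28
1351 390
18817 5432

√12 → a₀=3, period (2,6); ℓ=2 even so k=1
k=0  a_k=3  p_k/q_k = 3/1
k=1  a_k=2  p_k/q_k = 7/2
→ (7, 2).  Check: 7²=49, 12·2²=48, difference 1.
n=2: (7,2)∘(7,2) = (7·7+12·2·2, 7·2+2·7) = (97,28)
n=3: (97,28)∘(7,2) = (7·97+12·2·28, 7·28+2·97) = (1351,390)
n=4: (1351,390)∘(7,2) = (7·1351+12·2·390, 7·390+2·1351) = (18817,5432)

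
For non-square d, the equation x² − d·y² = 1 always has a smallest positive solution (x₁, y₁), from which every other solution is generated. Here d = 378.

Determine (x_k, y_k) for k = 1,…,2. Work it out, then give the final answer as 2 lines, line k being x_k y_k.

[19; 2,3,1,4,1,3,2,38] for √378; ℓ=8 ⇒ convergent index 7
k=0  a_k=19  p_k/q_k = 19/1
k=1  a_k=2  p_k/q_k = 39/2
k=2  a_k=3  p_k/q_k = 136/7
…
k=4  a_k=4  p_k/q_k = 836/43
k=5  a_k=1  p_k/q_k = 1011/52
k=6  a_k=3  p_k/q_k = 3869/199
k=7  a_k=2  p_k/q_k = 8749/450
→ (8749, 450).  Check: 8749²=76545001, 378·450²=76545000, difference 1.
(x_2, y_2) = (8749·8749 + 378·450·450, 8749·450 + 450·8749) = (153090001, 7874100)

8749 450
153090001 7874100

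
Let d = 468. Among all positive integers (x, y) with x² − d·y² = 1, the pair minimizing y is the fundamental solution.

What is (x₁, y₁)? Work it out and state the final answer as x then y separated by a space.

649 30

[21; 1,1,1,2,1,1,1,42] for √468; ℓ=8 ⇒ convergent index 7
k=0  a_k=21  p_k/q_k = 21/1
k=1  a_k=1  p_k/q_k = 22/1
…
k=3  a_k=1  p_k/q_k = 65/3
k=4  a_k=2  p_k/q_k = 173/8
…
k=6  a_k=1  p_k/q_k = 411/19
k=7  a_k=1  p_k/q_k = 649/30
fundamental: x₁=649, y₁=30  (since 421201 − 468·900 = 1)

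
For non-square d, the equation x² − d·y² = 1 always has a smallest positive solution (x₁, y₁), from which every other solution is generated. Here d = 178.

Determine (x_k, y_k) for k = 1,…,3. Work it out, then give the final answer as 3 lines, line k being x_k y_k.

√178 → a₀=13, period (2,1,12,1,2,26); ℓ=6 even so k=5
a_0=13:  p_0=13·1+0=13,  q_0=13·0+1=1
…
a_2=1:  p_2=1·27+13=40,  q_2=1·2+1=3
…
a_4=1:  p_4=1·507+40=547,  q_4=1·38+3=41
a_5=2:  p_5=2·547+507=1601,  q_5=2·41+38=120
→ (1601, 120).  Check: 1601²=2563201, 178·120²=2563200, difference 1.
(1601+120√178)^2 = 5126401 + 384240√178
(1601+120√178)^3 = 16414734401 + 1230336360√178

1601 120
5126401 384240
16414734401 1230336360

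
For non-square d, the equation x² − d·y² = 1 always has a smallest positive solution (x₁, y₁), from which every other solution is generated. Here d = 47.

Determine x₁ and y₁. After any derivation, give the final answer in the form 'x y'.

√47 → a₀=6, period (1,5,1,12); ℓ=4 even so k=3
step 0: (6, 1)  from 6·(1,0) + (0,1)
step 1: (7, 1)  from 1·(6,1) + (1,0)
step 2: (41, 6)  from 5·(7,1) + (6,1)
step 3: (48, 7)  from 1·(41,6) + (7,1)
fundamental: x₁=48, y₁=7  (since 2304 − 47·49 = 1)

48 7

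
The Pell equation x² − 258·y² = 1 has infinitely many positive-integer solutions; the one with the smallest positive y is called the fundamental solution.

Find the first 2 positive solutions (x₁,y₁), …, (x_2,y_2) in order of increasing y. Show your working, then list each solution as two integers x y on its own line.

√258 = [16; 16,32, …], period ℓ=2 (even) → k=1
a_0=16:  p_0=16·1+0=16,  q_0=16·0+1=1
a_1=16:  p_1=16·16+1=257,  q_1=16·1+0=16
→ (257, 16).  Check: 257²=66049, 258·16²=66048, difference 1.
(x_2, y_2) = (257·257 + 258·16·16, 257·16 + 16·257) = (132097, 8224)

257 16
132097 8224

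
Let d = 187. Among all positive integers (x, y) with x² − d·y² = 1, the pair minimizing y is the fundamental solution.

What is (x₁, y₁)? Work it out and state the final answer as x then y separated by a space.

[13; 1,2,13,2,1,26] for √187; ℓ=6 ⇒ convergent index 5
a_0=13:  p_0=13·1+0=13,  q_0=13·0+1=1
…
a_3=13:  p_3=13·41+14=547,  q_3=13·3+1=40
a_4=2:  p_4=2·547+41=1135,  q_4=2·40+3=83
a_5=1:  p_5=1·1135+547=1682,  q_5=1·83+40=123
→ (1682, 123).  Check: 1682²=2829124, 187·123²=2829123, difference 1.

1682 123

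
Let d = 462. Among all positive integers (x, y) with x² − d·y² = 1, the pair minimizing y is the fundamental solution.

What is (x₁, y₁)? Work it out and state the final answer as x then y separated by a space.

√462 = [21; 2,42, …], period ℓ=2 (even) → k=1
i=0: a=21 ⇒ p=21, q=1
i=1: a=2 ⇒ p=43, q=2
→ (43, 2).  Check: 43²=1849, 462·2²=1848, difference 1.

43 2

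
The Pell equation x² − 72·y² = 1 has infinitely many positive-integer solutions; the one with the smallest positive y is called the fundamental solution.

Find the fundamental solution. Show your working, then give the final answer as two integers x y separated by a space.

17 2

[8; 2,16] for √72; ℓ=2 ⇒ convergent index 1
a_0=8:  p_0=8·1+0=8,  q_0=8·0+1=1
a_1=2:  p_1=2·8+1=17,  q_1=2·1+0=2
fundamental: x₁=17, y₁=2  (since 289 − 72·4 = 1)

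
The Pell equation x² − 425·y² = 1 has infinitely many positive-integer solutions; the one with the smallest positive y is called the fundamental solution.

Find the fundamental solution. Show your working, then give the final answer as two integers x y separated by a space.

√425 = [20; 1,1,1,1,1,1,40, …], period ℓ=7 (odd) → k=13
k=0  a_k=20  p_k/q_k = 20/1
k=1  a_k=1  p_k/q_k = 21/1
k=2  a_k=1  p_k/q_k = 41/2
…
k=4  a_k=1  p_k/q_k = 103/5
k=5  a_k=1  p_k/q_k = 165/8
k=6  a_k=1  p_k/q_k = 268/13
…
k=8  a_k=1  p_k/q_k = 11153/541
k=9  a_k=1  p_k/q_k = 22038/1069
k=10  a_k=1  p_k/q_k = 33191/1610
k=11  a_k=1  p_k/q_k = 55229/2679
k=12  a_k=1  p_k/q_k = 88420/4289
k=13  a_k=1  p_k/q_k = 143649/6968
→ (143649, 6968).  Check: 143649²=20635035201, 425·6968²=20635035200, difference 1.

143649 6968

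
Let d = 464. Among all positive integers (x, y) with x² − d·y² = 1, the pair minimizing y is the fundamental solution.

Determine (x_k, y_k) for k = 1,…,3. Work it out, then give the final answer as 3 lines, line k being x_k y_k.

9801 455
192119201 8918910
3765920568201 174828473365

[21; 1,1,5,1,1,1,5,1,1,42] for √464; ℓ=10 ⇒ convergent index 9
a_0=21:  p_0=21·1+0=21,  q_0=21·0+1=1
a_1=1:  p_1=1·21+1=22,  q_1=1·1+0=1
…
a_3=5:  p_3=5·43+22=237,  q_3=5·2+1=11
…
a_8=1:  p_8=1·4502+797=5299,  q_8=1·209+37=246
a_9=1:  p_9=1·5299+4502=9801,  q_9=1·246+209=455
fundamental: x₁=9801, y₁=455  (since 96059601 − 464·207025 = 1)
n=2: (9801,455)∘(9801,455) = (9801·9801+464·455·455, 9801·455+455·9801) = (192119201,8918910)
n=3: (192119201,8918910)∘(9801,455) = (9801·192119201+464·455·8918910, 9801·8918910+455·192119201) = (3765920568201,174828473365)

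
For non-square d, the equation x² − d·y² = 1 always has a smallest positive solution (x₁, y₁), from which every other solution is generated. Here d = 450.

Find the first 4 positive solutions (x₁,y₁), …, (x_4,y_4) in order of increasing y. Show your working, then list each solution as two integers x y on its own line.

d=450: √d = [21; 4,1,2,4,2,1,4,42] (ℓ=8, even), read p_7/q_7
i=0: a=21 ⇒ p=21, q=1
…
i=3: a=2 ⇒ p=297, q=14
…
i=5: a=2 ⇒ p=2885, q=136
i=6: a=1 ⇒ p=4179, q=197
i=7: a=4 ⇒ p=19601, q=924
→ (19601, 924).  Check: 19601²=384199201, 450·924²=384199200, difference 1.
(x_2, y_2) = (19601·19601 + 450·924·924, 19601·924 + 924·19601) = (768398401, 36222648)
(x_3, y_3) = (19601·768398401 + 450·924·36222648, 19601·36222648 + 924·768398401) = (30122754096401, 1420000245972)
(x_4, y_4) = (19601·30122754096401 + 450·924·1420000245972, 19601·1420000245972 + 924·30122754096401) = (1180872205318713601, 55666849606371696)

19601 924
768398401 36222648
30122754096401 1420000245972
1180872205318713601 55666849606371696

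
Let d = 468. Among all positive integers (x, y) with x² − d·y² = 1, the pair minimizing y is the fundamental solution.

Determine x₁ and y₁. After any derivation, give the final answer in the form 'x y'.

√468 = [21; 1,1,1,2,1,1,1,42, …], period ℓ=8 (even) → k=7
k=0  a_k=21  p_k/q_k = 21/1
k=1  a_k=1  p_k/q_k = 22/1
k=2  a_k=1  p_k/q_k = 43/2
…
k=4  a_k=2  p_k/q_k = 173/8
k=5  a_k=1  p_k/q_k = 238/11
k=6  a_k=1  p_k/q_k = 411/19
k=7  a_k=1  p_k/q_k = 649/30
fundamental: x₁=649, y₁=30  (since 421201 − 468·900 = 1)

649 30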